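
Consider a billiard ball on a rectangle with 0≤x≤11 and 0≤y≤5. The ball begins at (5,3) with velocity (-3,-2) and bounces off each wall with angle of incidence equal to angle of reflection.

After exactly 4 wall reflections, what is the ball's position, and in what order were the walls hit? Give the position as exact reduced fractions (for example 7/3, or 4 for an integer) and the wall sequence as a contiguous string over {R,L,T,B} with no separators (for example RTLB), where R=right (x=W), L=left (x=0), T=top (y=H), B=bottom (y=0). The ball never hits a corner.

Final position: (11,7/3)
Wall sequence: BLTR

1. t=3/2 → B at (1/2,0); v=(-3,2)
2. t=1/6 → L at (0,1/3); v=(3,2)
3. t=7/3 → T at (7,5); v=(3,-2)
4. t=4/3 → R at (11,7/3); v=(-3,-2)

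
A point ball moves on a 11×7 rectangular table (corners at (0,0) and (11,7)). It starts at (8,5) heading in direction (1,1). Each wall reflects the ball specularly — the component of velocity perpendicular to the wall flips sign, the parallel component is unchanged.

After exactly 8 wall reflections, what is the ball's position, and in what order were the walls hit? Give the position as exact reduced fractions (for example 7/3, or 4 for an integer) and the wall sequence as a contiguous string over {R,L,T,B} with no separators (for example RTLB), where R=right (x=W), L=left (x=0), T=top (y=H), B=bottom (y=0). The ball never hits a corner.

1. t=2 → T at (10,7); v=(1,-1)
2. t=1 → R at (11,6); v=(-1,-1)
3. t=6 → B at (5,0); v=(-1,1)
4. t=5 → L at (0,5); v=(1,1)
5. t=2 → T at (2,7); v=(1,-1)
6. t=7 → B at (9,0); v=(1,1)
7. t=2 → R at (11,2); v=(-1,1)
8. t=5 → T at (6,7); v=(-1,-1)

Final position: (6,7)
Wall sequence: TRBLTBRT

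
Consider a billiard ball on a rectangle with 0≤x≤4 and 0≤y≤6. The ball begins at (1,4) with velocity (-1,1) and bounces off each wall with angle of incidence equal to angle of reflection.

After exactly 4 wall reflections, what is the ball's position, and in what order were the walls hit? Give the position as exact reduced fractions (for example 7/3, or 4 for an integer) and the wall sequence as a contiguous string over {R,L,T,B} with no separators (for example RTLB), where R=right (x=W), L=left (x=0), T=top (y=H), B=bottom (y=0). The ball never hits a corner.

Final position: (1,0)
Wall sequence: LTRB

1. t=1 → L at (0,5); v=(1,1)
2. t=1 → T at (1,6); v=(1,-1)
3. t=3 → R at (4,3); v=(-1,-1)
4. t=3 → B at (1,0); v=(-1,1)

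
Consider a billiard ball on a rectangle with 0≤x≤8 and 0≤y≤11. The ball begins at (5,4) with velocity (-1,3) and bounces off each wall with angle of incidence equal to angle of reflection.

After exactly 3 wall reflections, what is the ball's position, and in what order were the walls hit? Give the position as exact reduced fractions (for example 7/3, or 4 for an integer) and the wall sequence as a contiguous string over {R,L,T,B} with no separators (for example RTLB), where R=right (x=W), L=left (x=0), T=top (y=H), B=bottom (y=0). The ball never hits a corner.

Final position: (1,0)
Wall sequence: TLB

1. t=7/3 → T at (8/3,11); v=(-1,-3)
2. t=8/3 → L at (0,3); v=(1,-3)
3. t=1 → B at (1,0); v=(1,3)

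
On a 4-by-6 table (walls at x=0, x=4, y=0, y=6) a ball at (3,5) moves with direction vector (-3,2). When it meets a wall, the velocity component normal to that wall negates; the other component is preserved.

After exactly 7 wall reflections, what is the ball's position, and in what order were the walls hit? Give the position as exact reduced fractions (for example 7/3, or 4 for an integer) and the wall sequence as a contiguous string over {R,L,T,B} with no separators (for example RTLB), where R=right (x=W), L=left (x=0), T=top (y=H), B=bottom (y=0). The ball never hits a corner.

Final position: (0,17/3)
Wall sequence: TLRBLRL

1. t=1/2 → T at (3/2,6); v=(-3,-2)
2. t=1/2 → L at (0,5); v=(3,-2)
3. t=4/3 → R at (4,7/3); v=(-3,-2)
4. t=7/6 → B at (1/2,0); v=(-3,2)
5. t=1/6 → L at (0,1/3); v=(3,2)
6. t=4/3 → R at (4,3); v=(-3,2)
7. t=4/3 → L at (0,17/3); v=(3,2)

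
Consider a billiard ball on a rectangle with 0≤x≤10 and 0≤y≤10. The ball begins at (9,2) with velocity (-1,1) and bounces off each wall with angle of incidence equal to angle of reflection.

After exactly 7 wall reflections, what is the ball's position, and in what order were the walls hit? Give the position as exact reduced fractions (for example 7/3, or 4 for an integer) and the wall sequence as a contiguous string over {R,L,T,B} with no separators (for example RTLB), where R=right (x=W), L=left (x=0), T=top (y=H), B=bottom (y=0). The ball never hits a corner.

1. t=8 → T at (1,10); v=(-1,-1)
2. t=1 → L at (0,9); v=(1,-1)
3. t=9 → B at (9,0); v=(1,1)
4. t=1 → R at (10,1); v=(-1,1)
5. t=9 → T at (1,10); v=(-1,-1)
6. t=1 → L at (0,9); v=(1,-1)
7. t=9 → B at (9,0); v=(1,1)

Final position: (9,0)
Wall sequence: TLBRTLB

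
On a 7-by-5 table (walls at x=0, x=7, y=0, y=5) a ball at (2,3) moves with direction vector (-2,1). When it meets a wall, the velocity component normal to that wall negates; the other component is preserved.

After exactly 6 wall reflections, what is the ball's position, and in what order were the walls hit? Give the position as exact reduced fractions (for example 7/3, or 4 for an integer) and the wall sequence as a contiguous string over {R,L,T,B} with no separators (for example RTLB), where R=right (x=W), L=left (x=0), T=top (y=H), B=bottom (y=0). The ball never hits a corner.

1. t=1 → L at (0,4); v=(2,1)
2. t=1 → T at (2,5); v=(2,-1)
3. t=5/2 → R at (7,5/2); v=(-2,-1)
4. t=5/2 → B at (2,0); v=(-2,1)
5. t=1 → L at (0,1); v=(2,1)
6. t=7/2 → R at (7,9/2); v=(-2,1)

Final position: (7,9/2)
Wall sequence: LTRBLR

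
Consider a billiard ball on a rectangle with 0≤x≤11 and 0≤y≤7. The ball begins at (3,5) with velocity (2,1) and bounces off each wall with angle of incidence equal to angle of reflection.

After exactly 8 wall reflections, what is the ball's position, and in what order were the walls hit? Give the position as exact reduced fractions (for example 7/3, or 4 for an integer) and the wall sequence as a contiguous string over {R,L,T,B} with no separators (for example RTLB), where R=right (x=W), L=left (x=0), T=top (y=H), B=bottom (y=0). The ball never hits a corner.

Final position: (5,0)
Wall sequence: TRBLRTLB

1. t=2 → T at (7,7); v=(2,-1)
2. t=2 → R at (11,5); v=(-2,-1)
3. t=5 → B at (1,0); v=(-2,1)
4. t=1/2 → L at (0,1/2); v=(2,1)
5. t=11/2 → R at (11,6); v=(-2,1)
6. t=1 → T at (9,7); v=(-2,-1)
7. t=9/2 → L at (0,5/2); v=(2,-1)
8. t=5/2 → B at (5,0); v=(2,1)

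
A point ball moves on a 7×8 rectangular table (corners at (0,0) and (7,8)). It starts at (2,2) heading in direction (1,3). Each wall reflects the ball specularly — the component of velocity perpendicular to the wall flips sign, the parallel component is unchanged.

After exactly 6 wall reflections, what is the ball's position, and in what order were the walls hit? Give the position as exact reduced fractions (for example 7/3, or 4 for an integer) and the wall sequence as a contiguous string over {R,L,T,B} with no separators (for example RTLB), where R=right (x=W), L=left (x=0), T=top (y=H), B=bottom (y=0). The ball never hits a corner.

1. t=2 → T at (4,8); v=(1,-3)
2. t=8/3 → B at (20/3,0); v=(1,3)
3. t=1/3 → R at (7,1); v=(-1,3)
4. t=7/3 → T at (14/3,8); v=(-1,-3)
5. t=8/3 → B at (2,0); v=(-1,3)
6. t=2 → L at (0,6); v=(1,3)

Final position: (0,6)
Wall sequence: TBRTBL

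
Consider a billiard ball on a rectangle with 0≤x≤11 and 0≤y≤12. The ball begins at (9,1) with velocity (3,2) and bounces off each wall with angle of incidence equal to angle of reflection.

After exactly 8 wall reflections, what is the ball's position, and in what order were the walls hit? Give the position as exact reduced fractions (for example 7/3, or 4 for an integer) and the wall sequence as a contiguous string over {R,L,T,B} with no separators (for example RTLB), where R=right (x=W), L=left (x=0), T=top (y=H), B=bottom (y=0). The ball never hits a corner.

1. t=2/3 → R at (11,7/3); v=(-3,2)
2. t=11/3 → L at (0,29/3); v=(3,2)
3. t=7/6 → T at (7/2,12); v=(3,-2)
4. t=5/2 → R at (11,7); v=(-3,-2)
5. t=7/2 → B at (1/2,0); v=(-3,2)
6. t=1/6 → L at (0,1/3); v=(3,2)
7. t=11/3 → R at (11,23/3); v=(-3,2)
8. t=13/6 → T at (9/2,12); v=(-3,-2)

Final position: (9/2,12)
Wall sequence: RLTRBLRT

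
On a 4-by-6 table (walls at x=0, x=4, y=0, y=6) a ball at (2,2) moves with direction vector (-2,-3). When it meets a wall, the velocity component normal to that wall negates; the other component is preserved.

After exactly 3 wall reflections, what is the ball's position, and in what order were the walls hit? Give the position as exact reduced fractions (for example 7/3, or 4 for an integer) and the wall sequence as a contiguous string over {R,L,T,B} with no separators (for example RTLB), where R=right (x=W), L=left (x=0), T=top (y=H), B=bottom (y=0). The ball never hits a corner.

Final position: (10/3,6)
Wall sequence: BLT

1. t=2/3 → B at (2/3,0); v=(-2,3)
2. t=1/3 → L at (0,1); v=(2,3)
3. t=5/3 → T at (10/3,6); v=(2,-3)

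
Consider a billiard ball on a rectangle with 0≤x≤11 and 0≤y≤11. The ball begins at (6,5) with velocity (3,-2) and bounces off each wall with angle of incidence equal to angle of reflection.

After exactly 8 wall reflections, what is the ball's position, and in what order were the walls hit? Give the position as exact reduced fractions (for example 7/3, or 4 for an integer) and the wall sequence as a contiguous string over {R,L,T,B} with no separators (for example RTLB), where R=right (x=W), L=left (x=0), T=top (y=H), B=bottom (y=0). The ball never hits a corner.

Final position: (11,17/3)
Wall sequence: RBLTRLBR

1. t=5/3 → R at (11,5/3); v=(-3,-2)
2. t=5/6 → B at (17/2,0); v=(-3,2)
3. t=17/6 → L at (0,17/3); v=(3,2)
4. t=8/3 → T at (8,11); v=(3,-2)
5. t=1 → R at (11,9); v=(-3,-2)
6. t=11/3 → L at (0,5/3); v=(3,-2)
7. t=5/6 → B at (5/2,0); v=(3,2)
8. t=17/6 → R at (11,17/3); v=(-3,2)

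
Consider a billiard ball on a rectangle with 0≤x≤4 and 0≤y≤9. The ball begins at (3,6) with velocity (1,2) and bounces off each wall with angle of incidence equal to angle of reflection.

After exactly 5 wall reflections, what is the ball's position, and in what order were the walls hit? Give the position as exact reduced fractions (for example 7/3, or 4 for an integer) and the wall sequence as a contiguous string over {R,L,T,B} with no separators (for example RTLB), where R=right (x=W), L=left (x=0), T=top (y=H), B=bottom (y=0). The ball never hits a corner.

Final position: (4,6)
Wall sequence: RTLBR

1. t=1 → R at (4,8); v=(-1,2)
2. t=1/2 → T at (7/2,9); v=(-1,-2)
3. t=7/2 → L at (0,2); v=(1,-2)
4. t=1 → B at (1,0); v=(1,2)
5. t=3 → R at (4,6); v=(-1,2)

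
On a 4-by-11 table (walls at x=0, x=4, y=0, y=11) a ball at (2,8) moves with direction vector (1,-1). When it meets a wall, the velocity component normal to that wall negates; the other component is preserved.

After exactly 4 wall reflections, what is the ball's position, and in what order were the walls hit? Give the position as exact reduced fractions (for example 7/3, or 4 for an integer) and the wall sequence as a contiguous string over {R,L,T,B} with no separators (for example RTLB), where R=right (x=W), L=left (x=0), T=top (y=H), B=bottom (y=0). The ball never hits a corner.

1. t=2 → R at (4,6); v=(-1,-1)
2. t=4 → L at (0,2); v=(1,-1)
3. t=2 → B at (2,0); v=(1,1)
4. t=2 → R at (4,2); v=(-1,1)

Final position: (4,2)
Wall sequence: RLBR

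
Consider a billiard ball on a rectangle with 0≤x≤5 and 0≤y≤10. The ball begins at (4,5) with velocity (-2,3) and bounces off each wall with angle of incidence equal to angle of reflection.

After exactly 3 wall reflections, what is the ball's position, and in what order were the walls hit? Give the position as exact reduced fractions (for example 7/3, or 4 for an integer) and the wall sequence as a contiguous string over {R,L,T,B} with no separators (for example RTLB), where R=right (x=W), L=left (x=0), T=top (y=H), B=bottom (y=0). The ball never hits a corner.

1. t=5/3 → T at (2/3,10); v=(-2,-3)
2. t=1/3 → L at (0,9); v=(2,-3)
3. t=5/2 → R at (5,3/2); v=(-2,-3)

Final position: (5,3/2)
Wall sequence: TLR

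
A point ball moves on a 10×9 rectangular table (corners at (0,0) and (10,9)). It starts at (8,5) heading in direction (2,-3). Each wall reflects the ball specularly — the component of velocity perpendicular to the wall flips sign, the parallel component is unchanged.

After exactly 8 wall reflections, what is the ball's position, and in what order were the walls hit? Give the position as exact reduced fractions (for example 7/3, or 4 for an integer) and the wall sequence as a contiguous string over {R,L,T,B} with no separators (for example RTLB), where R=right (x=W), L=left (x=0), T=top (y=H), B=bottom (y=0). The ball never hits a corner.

Final position: (14/3,0)
Wall sequence: RBTLBTRB

1. t=1 → R at (10,2); v=(-2,-3)
2. t=2/3 → B at (26/3,0); v=(-2,3)
3. t=3 → T at (8/3,9); v=(-2,-3)
4. t=4/3 → L at (0,5); v=(2,-3)
5. t=5/3 → B at (10/3,0); v=(2,3)
6. t=3 → T at (28/3,9); v=(2,-3)
7. t=1/3 → R at (10,8); v=(-2,-3)
8. t=8/3 → B at (14/3,0); v=(-2,3)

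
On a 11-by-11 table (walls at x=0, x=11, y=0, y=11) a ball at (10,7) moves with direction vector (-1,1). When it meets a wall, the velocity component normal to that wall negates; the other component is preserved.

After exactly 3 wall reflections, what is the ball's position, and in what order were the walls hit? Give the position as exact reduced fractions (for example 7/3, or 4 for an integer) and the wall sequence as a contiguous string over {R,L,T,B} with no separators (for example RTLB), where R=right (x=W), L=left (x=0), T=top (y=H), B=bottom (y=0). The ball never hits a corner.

Final position: (5,0)
Wall sequence: TLB

1. t=4 → T at (6,11); v=(-1,-1)
2. t=6 → L at (0,5); v=(1,-1)
3. t=5 → B at (5,0); v=(1,1)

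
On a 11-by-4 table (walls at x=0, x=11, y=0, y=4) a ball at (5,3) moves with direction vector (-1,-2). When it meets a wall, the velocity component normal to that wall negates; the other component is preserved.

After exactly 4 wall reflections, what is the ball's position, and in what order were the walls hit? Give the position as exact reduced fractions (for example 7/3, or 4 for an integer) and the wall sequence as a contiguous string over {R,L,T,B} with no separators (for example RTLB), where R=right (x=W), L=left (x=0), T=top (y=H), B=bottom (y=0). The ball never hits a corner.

1. t=3/2 → B at (7/2,0); v=(-1,2)
2. t=2 → T at (3/2,4); v=(-1,-2)
3. t=3/2 → L at (0,1); v=(1,-2)
4. t=1/2 → B at (1/2,0); v=(1,2)

Final position: (1/2,0)
Wall sequence: BTLB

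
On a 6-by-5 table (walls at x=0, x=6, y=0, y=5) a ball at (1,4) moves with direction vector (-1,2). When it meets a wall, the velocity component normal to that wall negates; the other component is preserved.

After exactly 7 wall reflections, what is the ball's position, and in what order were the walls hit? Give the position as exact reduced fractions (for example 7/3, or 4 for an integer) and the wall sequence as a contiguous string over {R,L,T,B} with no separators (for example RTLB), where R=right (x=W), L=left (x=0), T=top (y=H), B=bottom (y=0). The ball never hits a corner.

1. t=1/2 → T at (1/2,5); v=(-1,-2)
2. t=1/2 → L at (0,4); v=(1,-2)
3. t=2 → B at (2,0); v=(1,2)
4. t=5/2 → T at (9/2,5); v=(1,-2)
5. t=3/2 → R at (6,2); v=(-1,-2)
6. t=1 → B at (5,0); v=(-1,2)
7. t=5/2 → T at (5/2,5); v=(-1,-2)

Final position: (5/2,5)
Wall sequence: TLBTRBT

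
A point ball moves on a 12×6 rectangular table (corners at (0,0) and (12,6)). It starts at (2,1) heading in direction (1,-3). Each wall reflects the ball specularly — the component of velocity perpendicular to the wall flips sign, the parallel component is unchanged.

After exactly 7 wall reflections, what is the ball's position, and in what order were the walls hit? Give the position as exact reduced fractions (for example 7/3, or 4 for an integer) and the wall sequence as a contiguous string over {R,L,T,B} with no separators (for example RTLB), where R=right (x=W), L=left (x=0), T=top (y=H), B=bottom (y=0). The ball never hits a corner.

Final position: (35/3,6)
Wall sequence: BTBTBRT

1. t=1/3 → B at (7/3,0); v=(1,3)
2. t=2 → T at (13/3,6); v=(1,-3)
3. t=2 → B at (19/3,0); v=(1,3)
4. t=2 → T at (25/3,6); v=(1,-3)
5. t=2 → B at (31/3,0); v=(1,3)
6. t=5/3 → R at (12,5); v=(-1,3)
7. t=1/3 → T at (35/3,6); v=(-1,-3)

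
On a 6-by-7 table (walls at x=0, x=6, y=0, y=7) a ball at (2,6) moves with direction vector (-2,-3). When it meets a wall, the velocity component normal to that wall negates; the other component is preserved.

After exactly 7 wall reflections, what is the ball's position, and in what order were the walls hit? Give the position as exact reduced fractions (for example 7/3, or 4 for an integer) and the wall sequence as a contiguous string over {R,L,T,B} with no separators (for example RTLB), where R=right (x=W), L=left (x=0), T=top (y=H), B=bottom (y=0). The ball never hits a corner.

Final position: (4,7)
Wall sequence: LBRTBLT

1. t=1 → L at (0,3); v=(2,-3)
2. t=1 → B at (2,0); v=(2,3)
3. t=2 → R at (6,6); v=(-2,3)
4. t=1/3 → T at (16/3,7); v=(-2,-3)
5. t=7/3 → B at (2/3,0); v=(-2,3)
6. t=1/3 → L at (0,1); v=(2,3)
7. t=2 → T at (4,7); v=(2,-3)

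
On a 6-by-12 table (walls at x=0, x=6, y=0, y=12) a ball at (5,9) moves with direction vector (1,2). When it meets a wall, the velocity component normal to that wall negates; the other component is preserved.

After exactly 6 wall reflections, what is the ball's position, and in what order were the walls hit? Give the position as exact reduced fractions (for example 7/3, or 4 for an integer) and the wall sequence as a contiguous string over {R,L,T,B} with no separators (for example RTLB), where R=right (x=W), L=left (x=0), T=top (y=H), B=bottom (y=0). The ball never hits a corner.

1. t=1 → R at (6,11); v=(-1,2)
2. t=1/2 → T at (11/2,12); v=(-1,-2)
3. t=11/2 → L at (0,1); v=(1,-2)
4. t=1/2 → B at (1/2,0); v=(1,2)
5. t=11/2 → R at (6,11); v=(-1,2)
6. t=1/2 → T at (11/2,12); v=(-1,-2)

Final position: (11/2,12)
Wall sequence: RTLBRT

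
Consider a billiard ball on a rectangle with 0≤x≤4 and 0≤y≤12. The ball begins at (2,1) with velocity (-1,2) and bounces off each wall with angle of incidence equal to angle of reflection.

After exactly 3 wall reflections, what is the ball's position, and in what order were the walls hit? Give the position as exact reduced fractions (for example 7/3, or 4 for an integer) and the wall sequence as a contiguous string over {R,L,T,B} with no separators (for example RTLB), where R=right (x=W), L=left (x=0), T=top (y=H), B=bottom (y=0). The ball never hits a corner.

1. t=2 → L at (0,5); v=(1,2)
2. t=7/2 → T at (7/2,12); v=(1,-2)
3. t=1/2 → R at (4,11); v=(-1,-2)

Final position: (4,11)
Wall sequence: LTR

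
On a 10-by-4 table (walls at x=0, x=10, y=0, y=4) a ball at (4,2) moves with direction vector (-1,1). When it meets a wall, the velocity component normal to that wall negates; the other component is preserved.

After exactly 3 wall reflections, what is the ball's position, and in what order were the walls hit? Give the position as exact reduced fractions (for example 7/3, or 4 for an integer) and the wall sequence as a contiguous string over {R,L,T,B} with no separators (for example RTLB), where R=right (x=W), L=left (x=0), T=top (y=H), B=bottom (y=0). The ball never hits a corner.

Final position: (2,0)
Wall sequence: TLB

1. t=2 → T at (2,4); v=(-1,-1)
2. t=2 → L at (0,2); v=(1,-1)
3. t=2 → B at (2,0); v=(1,1)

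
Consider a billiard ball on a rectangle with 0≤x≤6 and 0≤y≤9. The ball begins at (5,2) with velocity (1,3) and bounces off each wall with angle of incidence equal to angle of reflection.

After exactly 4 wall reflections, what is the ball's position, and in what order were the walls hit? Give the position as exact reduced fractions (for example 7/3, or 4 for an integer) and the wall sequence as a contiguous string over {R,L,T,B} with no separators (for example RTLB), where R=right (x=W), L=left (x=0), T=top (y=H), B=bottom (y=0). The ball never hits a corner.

Final position: (0,5)
Wall sequence: RTBL

1. t=1 → R at (6,5); v=(-1,3)
2. t=4/3 → T at (14/3,9); v=(-1,-3)
3. t=3 → B at (5/3,0); v=(-1,3)
4. t=5/3 → L at (0,5); v=(1,3)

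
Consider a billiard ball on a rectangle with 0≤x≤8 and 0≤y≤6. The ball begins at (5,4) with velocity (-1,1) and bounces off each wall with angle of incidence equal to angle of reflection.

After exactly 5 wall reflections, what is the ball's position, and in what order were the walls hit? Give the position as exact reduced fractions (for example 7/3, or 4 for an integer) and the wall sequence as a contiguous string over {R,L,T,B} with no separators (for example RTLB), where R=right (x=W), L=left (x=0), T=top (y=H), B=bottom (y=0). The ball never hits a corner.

1. t=2 → T at (3,6); v=(-1,-1)
2. t=3 → L at (0,3); v=(1,-1)
3. t=3 → B at (3,0); v=(1,1)
4. t=5 → R at (8,5); v=(-1,1)
5. t=1 → T at (7,6); v=(-1,-1)

Final position: (7,6)
Wall sequence: TLBRT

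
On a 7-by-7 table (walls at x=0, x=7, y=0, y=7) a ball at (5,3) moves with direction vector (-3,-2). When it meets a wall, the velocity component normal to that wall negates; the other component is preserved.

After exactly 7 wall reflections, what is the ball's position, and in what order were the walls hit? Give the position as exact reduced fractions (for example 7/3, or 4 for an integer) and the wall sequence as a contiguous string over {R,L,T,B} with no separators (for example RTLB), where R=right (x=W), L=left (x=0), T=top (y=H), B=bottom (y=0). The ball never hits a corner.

1. t=3/2 → B at (1/2,0); v=(-3,2)
2. t=1/6 → L at (0,1/3); v=(3,2)
3. t=7/3 → R at (7,5); v=(-3,2)
4. t=1 → T at (4,7); v=(-3,-2)
5. t=4/3 → L at (0,13/3); v=(3,-2)
6. t=13/6 → B at (13/2,0); v=(3,2)
7. t=1/6 → R at (7,1/3); v=(-3,2)

Final position: (7,1/3)
Wall sequence: BLRTLBR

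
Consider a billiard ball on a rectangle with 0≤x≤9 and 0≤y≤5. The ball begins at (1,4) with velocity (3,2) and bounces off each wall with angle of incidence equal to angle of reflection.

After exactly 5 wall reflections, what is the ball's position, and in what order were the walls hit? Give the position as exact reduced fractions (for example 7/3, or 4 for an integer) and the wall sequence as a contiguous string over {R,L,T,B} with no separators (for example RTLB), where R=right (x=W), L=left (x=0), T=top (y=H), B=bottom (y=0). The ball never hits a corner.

1. t=1/2 → T at (5/2,5); v=(3,-2)
2. t=13/6 → R at (9,2/3); v=(-3,-2)
3. t=1/3 → B at (8,0); v=(-3,2)
4. t=5/2 → T at (1/2,5); v=(-3,-2)
5. t=1/6 → L at (0,14/3); v=(3,-2)

Final position: (0,14/3)
Wall sequence: TRBTL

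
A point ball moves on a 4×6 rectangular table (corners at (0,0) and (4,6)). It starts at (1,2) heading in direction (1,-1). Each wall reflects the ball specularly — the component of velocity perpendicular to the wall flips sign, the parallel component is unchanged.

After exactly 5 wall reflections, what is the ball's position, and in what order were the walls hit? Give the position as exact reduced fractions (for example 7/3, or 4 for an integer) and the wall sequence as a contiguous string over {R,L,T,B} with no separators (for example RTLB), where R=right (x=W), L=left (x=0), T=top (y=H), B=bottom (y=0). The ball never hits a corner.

Final position: (4,3)
Wall sequence: BRLTR

1. t=2 → B at (3,0); v=(1,1)
2. t=1 → R at (4,1); v=(-1,1)
3. t=4 → L at (0,5); v=(1,1)
4. t=1 → T at (1,6); v=(1,-1)
5. t=3 → R at (4,3); v=(-1,-1)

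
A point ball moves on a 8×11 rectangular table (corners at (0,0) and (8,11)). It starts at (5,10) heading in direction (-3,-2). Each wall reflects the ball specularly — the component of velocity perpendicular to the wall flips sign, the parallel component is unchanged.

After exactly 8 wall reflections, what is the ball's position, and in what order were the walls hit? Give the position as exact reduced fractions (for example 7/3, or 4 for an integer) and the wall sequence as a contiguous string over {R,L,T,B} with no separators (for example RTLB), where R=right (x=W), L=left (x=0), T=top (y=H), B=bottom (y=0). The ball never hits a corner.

Final position: (8,2)
Wall sequence: LRBLRTLR

1. t=5/3 → L at (0,20/3); v=(3,-2)
2. t=8/3 → R at (8,4/3); v=(-3,-2)
3. t=2/3 → B at (6,0); v=(-3,2)
4. t=2 → L at (0,4); v=(3,2)
5. t=8/3 → R at (8,28/3); v=(-3,2)
6. t=5/6 → T at (11/2,11); v=(-3,-2)
7. t=11/6 → L at (0,22/3); v=(3,-2)
8. t=8/3 → R at (8,2); v=(-3,-2)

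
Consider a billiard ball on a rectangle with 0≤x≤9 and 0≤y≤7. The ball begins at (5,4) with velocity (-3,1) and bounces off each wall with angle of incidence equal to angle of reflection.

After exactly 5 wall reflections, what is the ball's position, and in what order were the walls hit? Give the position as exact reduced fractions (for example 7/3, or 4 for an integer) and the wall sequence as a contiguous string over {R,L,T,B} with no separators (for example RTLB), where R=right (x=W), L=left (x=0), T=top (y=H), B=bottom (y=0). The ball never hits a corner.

1. t=5/3 → L at (0,17/3); v=(3,1)
2. t=4/3 → T at (4,7); v=(3,-1)
3. t=5/3 → R at (9,16/3); v=(-3,-1)
4. t=3 → L at (0,7/3); v=(3,-1)
5. t=7/3 → B at (7,0); v=(3,1)

Final position: (7,0)
Wall sequence: LTRLB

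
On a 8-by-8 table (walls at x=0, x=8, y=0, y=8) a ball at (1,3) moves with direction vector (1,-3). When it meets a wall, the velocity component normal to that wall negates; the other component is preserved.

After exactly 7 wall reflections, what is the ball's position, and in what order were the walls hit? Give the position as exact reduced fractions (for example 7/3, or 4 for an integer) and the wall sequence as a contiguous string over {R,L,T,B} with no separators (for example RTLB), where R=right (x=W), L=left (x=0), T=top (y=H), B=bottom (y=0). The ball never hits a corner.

Final position: (2/3,8)
Wall sequence: BTBRTBT

1. t=1 → B at (2,0); v=(1,3)
2. t=8/3 → T at (14/3,8); v=(1,-3)
3. t=8/3 → B at (22/3,0); v=(1,3)
4. t=2/3 → R at (8,2); v=(-1,3)
5. t=2 → T at (6,8); v=(-1,-3)
6. t=8/3 → B at (10/3,0); v=(-1,3)
7. t=8/3 → T at (2/3,8); v=(-1,-3)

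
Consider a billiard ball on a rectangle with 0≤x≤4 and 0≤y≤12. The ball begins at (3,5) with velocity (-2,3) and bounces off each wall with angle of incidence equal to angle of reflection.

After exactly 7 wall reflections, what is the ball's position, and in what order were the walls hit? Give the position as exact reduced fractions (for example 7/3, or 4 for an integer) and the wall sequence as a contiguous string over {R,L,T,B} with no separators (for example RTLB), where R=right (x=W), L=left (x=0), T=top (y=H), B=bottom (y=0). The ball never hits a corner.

1. t=3/2 → L at (0,19/2); v=(2,3)
2. t=5/6 → T at (5/3,12); v=(2,-3)
3. t=7/6 → R at (4,17/2); v=(-2,-3)
4. t=2 → L at (0,5/2); v=(2,-3)
5. t=5/6 → B at (5/3,0); v=(2,3)
6. t=7/6 → R at (4,7/2); v=(-2,3)
7. t=2 → L at (0,19/2); v=(2,3)

Final position: (0,19/2)
Wall sequence: LTRLBRL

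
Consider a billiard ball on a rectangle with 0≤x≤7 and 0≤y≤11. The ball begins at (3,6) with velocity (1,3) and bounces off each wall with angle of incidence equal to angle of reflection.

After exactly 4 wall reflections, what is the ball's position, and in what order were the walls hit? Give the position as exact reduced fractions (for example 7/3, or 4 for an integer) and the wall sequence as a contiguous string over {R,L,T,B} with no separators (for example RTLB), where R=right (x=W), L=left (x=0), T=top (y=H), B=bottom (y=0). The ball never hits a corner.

1. t=5/3 → T at (14/3,11); v=(1,-3)
2. t=7/3 → R at (7,4); v=(-1,-3)
3. t=4/3 → B at (17/3,0); v=(-1,3)
4. t=11/3 → T at (2,11); v=(-1,-3)

Final position: (2,11)
Wall sequence: TRBT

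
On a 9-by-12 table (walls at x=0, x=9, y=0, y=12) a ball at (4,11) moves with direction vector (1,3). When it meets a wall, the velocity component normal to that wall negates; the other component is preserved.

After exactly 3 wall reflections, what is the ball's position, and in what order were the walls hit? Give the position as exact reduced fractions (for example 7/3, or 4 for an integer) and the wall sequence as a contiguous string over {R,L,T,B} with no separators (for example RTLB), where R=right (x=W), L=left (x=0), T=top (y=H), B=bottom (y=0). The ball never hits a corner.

Final position: (9,2)
Wall sequence: TBR

1. t=1/3 → T at (13/3,12); v=(1,-3)
2. t=4 → B at (25/3,0); v=(1,3)
3. t=2/3 → R at (9,2); v=(-1,3)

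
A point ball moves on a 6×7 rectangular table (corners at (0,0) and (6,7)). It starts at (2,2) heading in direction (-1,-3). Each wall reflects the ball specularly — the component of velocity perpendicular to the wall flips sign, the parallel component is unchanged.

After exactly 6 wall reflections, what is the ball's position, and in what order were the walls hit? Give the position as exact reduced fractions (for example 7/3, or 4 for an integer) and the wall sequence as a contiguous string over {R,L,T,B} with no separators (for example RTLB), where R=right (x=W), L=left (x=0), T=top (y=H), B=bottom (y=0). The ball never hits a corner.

Final position: (6,6)
Wall sequence: BLTBTR

1. t=2/3 → B at (4/3,0); v=(-1,3)
2. t=4/3 → L at (0,4); v=(1,3)
3. t=1 → T at (1,7); v=(1,-3)
4. t=7/3 → B at (10/3,0); v=(1,3)
5. t=7/3 → T at (17/3,7); v=(1,-3)
6. t=1/3 → R at (6,6); v=(-1,-3)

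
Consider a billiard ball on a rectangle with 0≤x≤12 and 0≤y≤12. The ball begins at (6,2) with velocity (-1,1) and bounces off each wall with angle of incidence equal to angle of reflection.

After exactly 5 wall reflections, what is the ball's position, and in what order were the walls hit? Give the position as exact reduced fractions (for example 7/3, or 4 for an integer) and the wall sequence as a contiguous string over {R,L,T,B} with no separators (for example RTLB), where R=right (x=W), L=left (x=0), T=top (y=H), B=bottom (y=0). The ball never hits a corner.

1. t=6 → L at (0,8); v=(1,1)
2. t=4 → T at (4,12); v=(1,-1)
3. t=8 → R at (12,4); v=(-1,-1)
4. t=4 → B at (8,0); v=(-1,1)
5. t=8 → L at (0,8); v=(1,1)

Final position: (0,8)
Wall sequence: LTRBL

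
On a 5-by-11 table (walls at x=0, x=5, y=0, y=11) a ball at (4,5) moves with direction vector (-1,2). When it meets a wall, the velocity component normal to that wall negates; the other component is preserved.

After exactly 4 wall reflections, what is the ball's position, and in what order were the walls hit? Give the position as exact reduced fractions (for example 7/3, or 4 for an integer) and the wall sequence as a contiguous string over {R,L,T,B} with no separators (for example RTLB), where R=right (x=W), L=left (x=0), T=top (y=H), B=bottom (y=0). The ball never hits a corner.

1. t=3 → T at (1,11); v=(-1,-2)
2. t=1 → L at (0,9); v=(1,-2)
3. t=9/2 → B at (9/2,0); v=(1,2)
4. t=1/2 → R at (5,1); v=(-1,2)

Final position: (5,1)
Wall sequence: TLBR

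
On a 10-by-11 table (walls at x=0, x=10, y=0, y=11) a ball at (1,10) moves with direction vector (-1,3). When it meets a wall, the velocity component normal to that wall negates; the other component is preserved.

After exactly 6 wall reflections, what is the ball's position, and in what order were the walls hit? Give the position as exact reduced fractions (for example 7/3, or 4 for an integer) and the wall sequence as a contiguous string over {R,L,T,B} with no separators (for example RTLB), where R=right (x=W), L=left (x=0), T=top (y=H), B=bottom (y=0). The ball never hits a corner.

Final position: (29/3,0)
Wall sequence: TLBTRB

1. t=1/3 → T at (2/3,11); v=(-1,-3)
2. t=2/3 → L at (0,9); v=(1,-3)
3. t=3 → B at (3,0); v=(1,3)
4. t=11/3 → T at (20/3,11); v=(1,-3)
5. t=10/3 → R at (10,1); v=(-1,-3)
6. t=1/3 → B at (29/3,0); v=(-1,3)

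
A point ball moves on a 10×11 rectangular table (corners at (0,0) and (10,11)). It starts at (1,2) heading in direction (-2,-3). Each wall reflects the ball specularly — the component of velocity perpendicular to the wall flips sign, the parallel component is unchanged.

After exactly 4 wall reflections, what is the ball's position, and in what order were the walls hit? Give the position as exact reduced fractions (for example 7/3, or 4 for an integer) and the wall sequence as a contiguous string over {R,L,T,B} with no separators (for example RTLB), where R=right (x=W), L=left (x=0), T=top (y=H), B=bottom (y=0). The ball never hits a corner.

Final position: (10,15/2)
Wall sequence: LBTR

1. t=1/2 → L at (0,1/2); v=(2,-3)
2. t=1/6 → B at (1/3,0); v=(2,3)
3. t=11/3 → T at (23/3,11); v=(2,-3)
4. t=7/6 → R at (10,15/2); v=(-2,-3)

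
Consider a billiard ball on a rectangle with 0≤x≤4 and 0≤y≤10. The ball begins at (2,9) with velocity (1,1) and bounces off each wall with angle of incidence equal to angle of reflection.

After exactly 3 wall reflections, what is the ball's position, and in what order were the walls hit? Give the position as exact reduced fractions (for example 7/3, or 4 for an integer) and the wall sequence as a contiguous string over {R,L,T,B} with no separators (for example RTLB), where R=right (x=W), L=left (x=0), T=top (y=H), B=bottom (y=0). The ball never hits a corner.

1. t=1 → T at (3,10); v=(1,-1)
2. t=1 → R at (4,9); v=(-1,-1)
3. t=4 → L at (0,5); v=(1,-1)

Final position: (0,5)
Wall sequence: TRL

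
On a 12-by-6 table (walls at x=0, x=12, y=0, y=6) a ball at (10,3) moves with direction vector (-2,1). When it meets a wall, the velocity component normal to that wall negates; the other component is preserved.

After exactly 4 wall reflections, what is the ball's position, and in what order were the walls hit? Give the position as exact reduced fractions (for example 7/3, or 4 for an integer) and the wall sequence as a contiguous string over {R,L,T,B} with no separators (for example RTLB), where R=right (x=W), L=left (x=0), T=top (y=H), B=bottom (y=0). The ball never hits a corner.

1. t=3 → T at (4,6); v=(-2,-1)
2. t=2 → L at (0,4); v=(2,-1)
3. t=4 → B at (8,0); v=(2,1)
4. t=2 → R at (12,2); v=(-2,1)

Final position: (12,2)
Wall sequence: TLBR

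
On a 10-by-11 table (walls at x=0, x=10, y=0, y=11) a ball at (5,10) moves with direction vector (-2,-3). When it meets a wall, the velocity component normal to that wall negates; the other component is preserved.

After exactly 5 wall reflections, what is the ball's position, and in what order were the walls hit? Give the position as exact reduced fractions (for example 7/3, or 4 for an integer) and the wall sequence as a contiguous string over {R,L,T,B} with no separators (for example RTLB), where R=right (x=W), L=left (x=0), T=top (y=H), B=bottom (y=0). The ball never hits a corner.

Final position: (11/3,0)
Wall sequence: LBTRB

1. t=5/2 → L at (0,5/2); v=(2,-3)
2. t=5/6 → B at (5/3,0); v=(2,3)
3. t=11/3 → T at (9,11); v=(2,-3)
4. t=1/2 → R at (10,19/2); v=(-2,-3)
5. t=19/6 → B at (11/3,0); v=(-2,3)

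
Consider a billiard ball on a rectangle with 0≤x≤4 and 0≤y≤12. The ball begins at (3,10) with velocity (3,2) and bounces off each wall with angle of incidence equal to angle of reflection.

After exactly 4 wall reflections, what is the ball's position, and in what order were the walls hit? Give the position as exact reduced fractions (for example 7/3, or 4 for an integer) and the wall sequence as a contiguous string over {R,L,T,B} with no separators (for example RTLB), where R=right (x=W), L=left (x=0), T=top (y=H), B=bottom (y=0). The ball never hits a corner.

1. t=1/3 → R at (4,32/3); v=(-3,2)
2. t=2/3 → T at (2,12); v=(-3,-2)
3. t=2/3 → L at (0,32/3); v=(3,-2)
4. t=4/3 → R at (4,8); v=(-3,-2)

Final position: (4,8)
Wall sequence: RTLR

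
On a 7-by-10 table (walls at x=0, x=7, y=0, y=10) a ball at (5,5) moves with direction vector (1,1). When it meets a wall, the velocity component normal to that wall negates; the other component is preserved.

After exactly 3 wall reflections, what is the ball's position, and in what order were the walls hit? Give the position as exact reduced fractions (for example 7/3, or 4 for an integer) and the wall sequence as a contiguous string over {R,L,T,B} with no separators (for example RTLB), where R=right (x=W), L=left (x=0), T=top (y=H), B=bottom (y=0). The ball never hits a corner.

1. t=2 → R at (7,7); v=(-1,1)
2. t=3 → T at (4,10); v=(-1,-1)
3. t=4 → L at (0,6); v=(1,-1)

Final position: (0,6)
Wall sequence: RTL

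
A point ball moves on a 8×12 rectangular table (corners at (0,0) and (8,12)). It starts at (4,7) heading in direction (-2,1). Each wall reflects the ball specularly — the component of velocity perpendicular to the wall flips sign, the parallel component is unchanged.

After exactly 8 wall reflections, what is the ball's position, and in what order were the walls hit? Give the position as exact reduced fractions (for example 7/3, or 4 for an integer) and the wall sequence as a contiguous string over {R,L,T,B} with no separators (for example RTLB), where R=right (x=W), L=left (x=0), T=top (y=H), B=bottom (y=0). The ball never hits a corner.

Final position: (8,5)
Wall sequence: LTRLRBLR

1. t=2 → L at (0,9); v=(2,1)
2. t=3 → T at (6,12); v=(2,-1)
3. t=1 → R at (8,11); v=(-2,-1)
4. t=4 → L at (0,7); v=(2,-1)
5. t=4 → R at (8,3); v=(-2,-1)
6. t=3 → B at (2,0); v=(-2,1)
7. t=1 → L at (0,1); v=(2,1)
8. t=4 → R at (8,5); v=(-2,1)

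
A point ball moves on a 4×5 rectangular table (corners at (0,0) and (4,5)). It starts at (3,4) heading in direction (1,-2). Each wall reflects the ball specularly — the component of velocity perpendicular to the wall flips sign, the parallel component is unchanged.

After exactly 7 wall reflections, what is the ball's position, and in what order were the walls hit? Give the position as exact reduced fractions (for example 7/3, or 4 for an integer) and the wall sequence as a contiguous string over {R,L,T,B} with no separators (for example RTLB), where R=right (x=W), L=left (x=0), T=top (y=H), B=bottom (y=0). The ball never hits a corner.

Final position: (7/2,5)
Wall sequence: RBTLBRT

1. t=1 → R at (4,2); v=(-1,-2)
2. t=1 → B at (3,0); v=(-1,2)
3. t=5/2 → T at (1/2,5); v=(-1,-2)
4. t=1/2 → L at (0,4); v=(1,-2)
5. t=2 → B at (2,0); v=(1,2)
6. t=2 → R at (4,4); v=(-1,2)
7. t=1/2 → T at (7/2,5); v=(-1,-2)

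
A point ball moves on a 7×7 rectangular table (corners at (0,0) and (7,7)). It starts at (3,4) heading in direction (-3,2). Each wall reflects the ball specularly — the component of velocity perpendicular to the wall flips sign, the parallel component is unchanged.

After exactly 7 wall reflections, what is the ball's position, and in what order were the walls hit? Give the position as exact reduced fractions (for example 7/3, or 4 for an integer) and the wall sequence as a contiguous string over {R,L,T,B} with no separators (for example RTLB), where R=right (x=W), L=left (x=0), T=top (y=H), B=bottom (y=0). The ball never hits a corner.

Final position: (11/2,7)
Wall sequence: LTRBLRT

1. t=1 → L at (0,6); v=(3,2)
2. t=1/2 → T at (3/2,7); v=(3,-2)
3. t=11/6 → R at (7,10/3); v=(-3,-2)
4. t=5/3 → B at (2,0); v=(-3,2)
5. t=2/3 → L at (0,4/3); v=(3,2)
6. t=7/3 → R at (7,6); v=(-3,2)
7. t=1/2 → T at (11/2,7); v=(-3,-2)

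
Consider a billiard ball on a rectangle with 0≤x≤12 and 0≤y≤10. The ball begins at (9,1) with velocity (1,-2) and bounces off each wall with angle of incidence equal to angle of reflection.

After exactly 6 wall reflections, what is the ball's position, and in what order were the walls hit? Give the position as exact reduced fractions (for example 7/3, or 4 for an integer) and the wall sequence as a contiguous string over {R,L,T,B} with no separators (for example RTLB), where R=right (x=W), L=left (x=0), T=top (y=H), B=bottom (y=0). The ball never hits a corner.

1. t=1/2 → B at (19/2,0); v=(1,2)
2. t=5/2 → R at (12,5); v=(-1,2)
3. t=5/2 → T at (19/2,10); v=(-1,-2)
4. t=5 → B at (9/2,0); v=(-1,2)
5. t=9/2 → L at (0,9); v=(1,2)
6. t=1/2 → T at (1/2,10); v=(1,-2)

Final position: (1/2,10)
Wall sequence: BRTBLT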